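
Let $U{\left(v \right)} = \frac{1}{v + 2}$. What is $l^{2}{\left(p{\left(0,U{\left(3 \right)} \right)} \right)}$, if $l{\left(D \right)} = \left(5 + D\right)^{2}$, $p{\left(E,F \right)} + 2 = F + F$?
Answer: $\frac{83521}{625} \approx 133.63$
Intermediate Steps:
$U{\left(v \right)} = \frac{1}{2 + v}$
$p{\left(E,F \right)} = -2 + 2 F$ ($p{\left(E,F \right)} = -2 + \left(F + F\right) = -2 + 2 F$)
$l^{2}{\left(p{\left(0,U{\left(3 \right)} \right)} \right)} = \left(\left(5 - \left(2 - \frac{2}{2 + 3}\right)\right)^{2}\right)^{2} = \left(\left(5 - \left(2 - \frac{2}{5}\right)\right)^{2}\right)^{2} = \left(\left(5 + \left(-2 + 2 \cdot \frac{1}{5}\right)\right)^{2}\right)^{2} = \left(\left(5 + \left(-2 + \frac{2}{5}\right)\right)^{2}\right)^{2} = \left(\left(5 - \frac{8}{5}\right)^{2}\right)^{2} = \left(\left(\frac{17}{5}\right)^{2}\right)^{2} = \left(\frac{289}{25}\right)^{2} = \frac{83521}{625}$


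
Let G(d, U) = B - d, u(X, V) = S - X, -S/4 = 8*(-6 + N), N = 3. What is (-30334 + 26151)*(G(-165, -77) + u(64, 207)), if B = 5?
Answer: -844966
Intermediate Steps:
S = 96 (S = -32*(-6 + 3) = -32*(-3) = -4*(-24) = 96)
u(X, V) = 96 - X
G(d, U) = 5 - d
(-30334 + 26151)*(G(-165, -77) + u(64, 207)) = (-30334 + 26151)*((5 - 1*(-165)) + (96 - 1*64)) = -4183*((5 + 165) + (96 - 64)) = -4183*(170 + 32) = -4183*202 = -844966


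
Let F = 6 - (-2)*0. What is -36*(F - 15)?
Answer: 324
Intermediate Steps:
F = 6 (F = 6 - 1*0 = 6 + 0 = 6)
-36*(F - 15) = -36*(6 - 15) = -36*(-9) = 324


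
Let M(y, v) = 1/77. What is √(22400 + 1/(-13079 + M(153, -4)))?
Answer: √2524266332030254/335694 ≈ 149.67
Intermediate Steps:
M(y, v) = 1/77
√(22400 + 1/(-13079 + M(153, -4))) = √(22400 + 1/(-13079 + 1/77)) = √(22400 + 1/(-1007082/77)) = √(22400 - 77/1007082) = √(22558636723/1007082) = √2524266332030254/335694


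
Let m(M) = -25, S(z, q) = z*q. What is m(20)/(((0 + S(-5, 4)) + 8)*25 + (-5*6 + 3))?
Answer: 25/327 ≈ 0.076453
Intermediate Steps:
S(z, q) = q*z
m(20)/(((0 + S(-5, 4)) + 8)*25 + (-5*6 + 3)) = -25/(((0 + 4*(-5)) + 8)*25 + (-5*6 + 3)) = -25/(((0 - 20) + 8)*25 + (-30 + 3)) = -25/((-20 + 8)*25 - 27) = -25/(-12*25 - 27) = -25/(-300 - 27) = -25/(-327) = -25*(-1/327) = 25/327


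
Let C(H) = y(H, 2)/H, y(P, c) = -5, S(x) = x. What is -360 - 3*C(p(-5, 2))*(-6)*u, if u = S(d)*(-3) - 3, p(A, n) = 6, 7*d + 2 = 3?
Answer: -2160/7 ≈ -308.57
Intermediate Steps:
d = ⅐ (d = -2/7 + (⅐)*3 = -2/7 + 3/7 = ⅐ ≈ 0.14286)
C(H) = -5/H
u = -24/7 (u = (⅐)*(-3) - 3 = -3/7 - 3 = -24/7 ≈ -3.4286)
-360 - 3*C(p(-5, 2))*(-6)*u = -360 - 3*-5/6*(-6)*(-24)/7 = -360 - 3*-5*⅙*(-6)*(-24)/7 = -360 - 3*(-⅚*(-6))*(-24)/7 = -360 - 15*(-24)/7 = -360 - 3*(-120/7) = -360 + 360/7 = -2160/7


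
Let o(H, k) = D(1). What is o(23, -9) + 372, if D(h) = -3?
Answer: 369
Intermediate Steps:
o(H, k) = -3
o(23, -9) + 372 = -3 + 372 = 369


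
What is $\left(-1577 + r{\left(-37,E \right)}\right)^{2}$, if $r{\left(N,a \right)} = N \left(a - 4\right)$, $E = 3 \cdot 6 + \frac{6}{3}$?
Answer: $4704561$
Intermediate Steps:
$E = 20$ ($E = 18 + 6 \cdot \frac{1}{3} = 18 + 2 = 20$)
$r{\left(N,a \right)} = N \left(-4 + a\right)$
$\left(-1577 + r{\left(-37,E \right)}\right)^{2} = \left(-1577 - 37 \left(-4 + 20\right)\right)^{2} = \left(-1577 - 592\right)^{2} = \left(-2169\right)^{2} = 4704561$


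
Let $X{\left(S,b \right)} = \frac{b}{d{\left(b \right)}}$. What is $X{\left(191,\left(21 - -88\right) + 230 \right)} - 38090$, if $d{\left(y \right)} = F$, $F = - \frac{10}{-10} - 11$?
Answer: $- \frac{381239}{10} \approx -38124.0$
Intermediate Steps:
$F = -10$ ($F = \left(-10\right) \left(- \frac{1}{10}\right) - 11 = 1 - 11 = -10$)
$d{\left(y \right)} = -10$
$X{\left(S,b \right)} = - \frac{b}{10}$ ($X{\left(S,b \right)} = \frac{b}{-10} = b \left(- \frac{1}{10}\right) = - \frac{b}{10}$)
$X{\left(191,\left(21 - -88\right) + 230 \right)} - 38090 = - \frac{\left(21 - -88\right) + 230}{10} - 38090 = - \frac{\left(21 + 88\right) + 230}{10} - 38090 = - \frac{109 + 230}{10} - 38090 = \left(- \frac{1}{10}\right) 339 - 38090 = - \frac{339}{10} - 38090 = - \frac{381239}{10}$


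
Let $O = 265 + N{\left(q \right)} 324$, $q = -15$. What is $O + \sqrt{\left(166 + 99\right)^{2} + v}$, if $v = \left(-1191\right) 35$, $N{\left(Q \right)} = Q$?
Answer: $-4595 + 2 \sqrt{7135} \approx -4426.1$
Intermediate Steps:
$v = -41685$
$O = -4595$ ($O = 265 - 4860 = -4595$)
$O + \sqrt{\left(166 + 99\right)^{2} + v} = -4595 + \sqrt{\left(166 + 99\right)^{2} - 41685} = -4595 + \sqrt{265^{2} - 41685} = -4595 + \sqrt{70225 - 41685} = -4595 + \sqrt{28540} = -4595 + 2 \sqrt{7135}$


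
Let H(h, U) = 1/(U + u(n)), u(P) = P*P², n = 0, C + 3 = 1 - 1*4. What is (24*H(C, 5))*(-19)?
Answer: -456/5 ≈ -91.200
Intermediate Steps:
C = -6 (C = -3 + (1 - 1*4) = -3 + (1 - 4) = -3 - 3 = -6)
u(P) = P³
H(h, U) = 1/U (H(h, U) = 1/(U + 0³) = 1/(U + 0) = 1/U)
(24*H(C, 5))*(-19) = (24/5)*(-19) = -456/5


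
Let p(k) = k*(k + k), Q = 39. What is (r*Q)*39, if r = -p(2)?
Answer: -12168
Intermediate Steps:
p(k) = 2*k² (p(k) = k*(2*k) = 2*k²)
r = -8 (r = -2*2² = -2*4 = -1*8 = -8)
(r*Q)*39 = -8*39*39 = -312*39 = -12168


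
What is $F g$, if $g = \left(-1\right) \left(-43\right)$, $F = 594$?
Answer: $25542$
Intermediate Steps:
$g = 43$
$F g = 594 \cdot 43 = 25542$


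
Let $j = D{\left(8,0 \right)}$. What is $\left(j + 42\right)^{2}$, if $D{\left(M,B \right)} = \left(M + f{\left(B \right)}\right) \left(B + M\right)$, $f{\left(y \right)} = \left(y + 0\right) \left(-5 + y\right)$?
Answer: $11236$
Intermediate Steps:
$f{\left(y \right)} = y \left(-5 + y\right)$
$D{\left(M,B \right)} = \left(B + M\right) \left(M + B \left(-5 + B\right)\right)$ ($D{\left(M,B \right)} = \left(M + B \left(-5 + B\right)\right) \left(B + M\right) = \left(B + M\right) \left(M + B \left(-5 + B\right)\right)$)
$j = 64$ ($j = 8^{2} + 0 \cdot 8 + 0^{2} \left(-5 + 0\right) + 0 \cdot 8 \left(-5 + 0\right) = 64 + 0 + 0 \left(-5\right) + 0 \cdot 8 \left(-5\right) = 64 + 0 + 0 + 0 = 64$)
$\left(j + 42\right)^{2} = \left(64 + 42\right)^{2} = 106^{2} = 11236$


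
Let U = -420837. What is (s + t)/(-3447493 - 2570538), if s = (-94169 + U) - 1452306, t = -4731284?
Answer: 6698596/6018031 ≈ 1.1131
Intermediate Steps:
s = -1967312 (s = (-94169 - 420837) - 1452306 = -515006 - 1452306 = -1967312)
(s + t)/(-3447493 - 2570538) = (-1967312 - 4731284)/(-3447493 - 2570538) = -6698596/(-6018031) = -6698596*(-1/6018031) = 6698596/6018031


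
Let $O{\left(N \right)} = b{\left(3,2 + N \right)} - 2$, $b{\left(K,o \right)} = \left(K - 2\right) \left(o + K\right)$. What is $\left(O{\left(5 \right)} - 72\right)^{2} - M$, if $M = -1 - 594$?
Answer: $4691$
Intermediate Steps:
$M = -595$ ($M = -1 - 594 = -595$)
$b{\left(K,o \right)} = \left(-2 + K\right) \left(K + o\right)$
$O{\left(N \right)} = 3 + N$ ($O{\left(N \right)} = \left(3^{2} - 6 - 2 \left(2 + N\right) + 3 \left(2 + N\right)\right) - 2 = \left(9 - 6 - \left(4 + 2 N\right) + \left(6 + 3 N\right)\right) - 2 = \left(5 + N\right) - 2 = 3 + N$)
$\left(O{\left(5 \right)} - 72\right)^{2} - M = \left(\left(3 + 5\right) - 72\right)^{2} - -595 = \left(8 - 72\right)^{2} + 595 = \left(-64\right)^{2} + 595 = 4096 + 595 = 4691$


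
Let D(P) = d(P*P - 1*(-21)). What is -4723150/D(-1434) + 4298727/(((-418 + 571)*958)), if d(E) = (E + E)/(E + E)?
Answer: -230762229791/48858 ≈ -4.7231e+6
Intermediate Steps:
d(E) = 1 (d(E) = (2*E)/((2*E)) = (2*E)*(1/(2*E)) = 1)
D(P) = 1
-4723150/D(-1434) + 4298727/(((-418 + 571)*958)) = -4723150/1 + 4298727/(((-418 + 571)*958)) = -4723150*1 + 4298727/((153*958)) = -4723150 + 4298727/146574 = -4723150 + 4298727*(1/146574) = -4723150 + 1432909/48858 = -230762229791/48858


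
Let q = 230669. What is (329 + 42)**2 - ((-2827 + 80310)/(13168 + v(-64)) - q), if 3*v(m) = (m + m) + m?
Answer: 689465251/1872 ≈ 3.6830e+5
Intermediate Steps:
v(m) = m (v(m) = ((m + m) + m)/3 = (2*m + m)/3 = (3*m)/3 = m)
(329 + 42)**2 - ((-2827 + 80310)/(13168 + v(-64)) - q) = (329 + 42)**2 - ((-2827 + 80310)/(13168 - 64) - 1*230669) = 371**2 - (77483/13104 - 230669) = 137641 - (77483*(1/13104) - 230669) = 137641 - (11069/1872 - 230669) = 137641 - 1*(-431801299/1872) = 137641 + 431801299/1872 = 689465251/1872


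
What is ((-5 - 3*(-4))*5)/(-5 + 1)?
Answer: -35/4 ≈ -8.7500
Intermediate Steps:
((-5 - 3*(-4))*5)/(-5 + 1) = ((-5 + 12)*5)/(-4) = (7*5)*(-1/4) = 35*(-1/4) = -35/4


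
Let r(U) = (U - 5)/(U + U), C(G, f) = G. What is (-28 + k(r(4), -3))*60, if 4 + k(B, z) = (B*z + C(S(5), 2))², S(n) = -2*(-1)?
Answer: -25305/16 ≈ -1581.6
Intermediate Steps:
S(n) = 2
r(U) = (-5 + U)/(2*U) (r(U) = (-5 + U)/((2*U)) = (-5 + U)*(1/(2*U)) = (-5 + U)/(2*U))
k(B, z) = -4 + (2 + B*z)² (k(B, z) = -4 + (B*z + 2)² = -4 + (2 + B*z)²)
(-28 + k(r(4), -3))*60 = (-28 + (-4 + (2 + ((½)*(-5 + 4)/4)*(-3))²))*60 = (-28 + (-4 + (2 + ((½)*(¼)*(-1))*(-3))²))*60 = (-28 + (-4 + (2 - ⅛*(-3))²))*60 = (-28 + (-4 + (2 + 3/8)²))*60 = (-28 + (-4 + (19/8)²))*60 = (-28 + (-4 + 361/64))*60 = (-28 + 105/64)*60 = -1687/64*60 = -25305/16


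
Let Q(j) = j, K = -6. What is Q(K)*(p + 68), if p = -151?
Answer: 498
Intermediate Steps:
Q(K)*(p + 68) = -6*(-151 + 68) = -6*(-83) = 498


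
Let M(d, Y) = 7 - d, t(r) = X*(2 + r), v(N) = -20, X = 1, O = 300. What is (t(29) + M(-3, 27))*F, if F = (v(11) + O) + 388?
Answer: 27388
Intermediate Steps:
t(r) = 2 + r (t(r) = 1*(2 + r) = 2 + r)
F = 668 (F = (-20 + 300) + 388 = 280 + 388 = 668)
(t(29) + M(-3, 27))*F = ((2 + 29) + (7 - 1*(-3)))*668 = (31 + (7 + 3))*668 = (31 + 10)*668 = 41*668 = 27388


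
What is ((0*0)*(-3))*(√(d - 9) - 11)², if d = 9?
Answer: 0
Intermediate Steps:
((0*0)*(-3))*(√(d - 9) - 11)² = ((0*0)*(-3))*(√(9 - 9) - 11)² = (0*(-3))*(√0 - 11)² = 0*(0 - 11)² = 0*(-11)² = 0*121 = 0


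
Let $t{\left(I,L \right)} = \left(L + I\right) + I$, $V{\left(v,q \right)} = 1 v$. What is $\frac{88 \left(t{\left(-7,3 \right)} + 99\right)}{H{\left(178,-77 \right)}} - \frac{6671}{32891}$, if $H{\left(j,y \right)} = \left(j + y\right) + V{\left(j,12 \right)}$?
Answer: $\frac{8156345}{296019} \approx 27.553$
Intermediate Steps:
$V{\left(v,q \right)} = v$
$t{\left(I,L \right)} = L + 2 I$ ($t{\left(I,L \right)} = \left(I + L\right) + I = L + 2 I$)
$H{\left(j,y \right)} = y + 2 j$ ($H{\left(j,y \right)} = \left(j + y\right) + j = y + 2 j$)
$\frac{88 \left(t{\left(-7,3 \right)} + 99\right)}{H{\left(178,-77 \right)}} - \frac{6671}{32891} = \frac{88 \left(\left(3 + 2 \left(-7\right)\right) + 99\right)}{-77 + 2 \cdot 178} - \frac{6671}{32891} = \frac{88 \left(\left(3 - 14\right) + 99\right)}{-77 + 356} - \frac{6671}{32891} = \frac{88 \left(-11 + 99\right)}{279} - \frac{6671}{32891} = 88 \cdot 88 \cdot \frac{1}{279} - \frac{6671}{32891} = 7744 \cdot \frac{1}{279} - \frac{6671}{32891} = \frac{7744}{279} - \frac{6671}{32891} = \frac{8156345}{296019}$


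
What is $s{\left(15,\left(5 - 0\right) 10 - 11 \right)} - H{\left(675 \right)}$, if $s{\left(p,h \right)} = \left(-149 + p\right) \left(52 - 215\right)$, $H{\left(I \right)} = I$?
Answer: $21167$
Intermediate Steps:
$s{\left(p,h \right)} = 24287 - 163 p$ ($s{\left(p,h \right)} = \left(-149 + p\right) \left(-163\right) = 24287 - 163 p$)
$s{\left(15,\left(5 - 0\right) 10 - 11 \right)} - H{\left(675 \right)} = \left(24287 - 2445\right) - 675 = 21842 - 675 = 21167$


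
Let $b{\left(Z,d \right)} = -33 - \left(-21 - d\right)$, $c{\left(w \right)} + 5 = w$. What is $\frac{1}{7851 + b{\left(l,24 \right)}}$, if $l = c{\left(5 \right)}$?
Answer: $\frac{1}{7863} \approx 0.00012718$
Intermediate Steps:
$c{\left(w \right)} = -5 + w$
$l = 0$ ($l = -5 + 5 = 0$)
$b{\left(Z,d \right)} = -12 + d$ ($b{\left(Z,d \right)} = -33 + \left(21 + d\right) = -12 + d$)
$\frac{1}{7851 + b{\left(l,24 \right)}} = \frac{1}{7851 + \left(-12 + 24\right)} = \frac{1}{7851 + 12} = \frac{1}{7863}$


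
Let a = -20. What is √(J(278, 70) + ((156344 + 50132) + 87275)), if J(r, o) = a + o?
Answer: √293801 ≈ 542.03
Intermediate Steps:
J(r, o) = -20 + o
√(J(278, 70) + ((156344 + 50132) + 87275)) = √((-20 + 70) + ((156344 + 50132) + 87275)) = √(50 + (206476 + 87275)) = √(50 + 293751) = √293801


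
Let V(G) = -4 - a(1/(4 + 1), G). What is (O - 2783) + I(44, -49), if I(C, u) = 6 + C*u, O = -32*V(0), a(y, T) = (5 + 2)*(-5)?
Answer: -5925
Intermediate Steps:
a(y, T) = -35 (a(y, T) = 7*(-5) = -35)
V(G) = 31 (V(G) = -4 - 1*(-35) = -4 + 35 = 31)
O = -992 (O = -32*31 = -992)
(O - 2783) + I(44, -49) = (-992 - 2783) + (6 + 44*(-49)) = -3775 + (6 - 2156) = -3775 - 2150 = -5925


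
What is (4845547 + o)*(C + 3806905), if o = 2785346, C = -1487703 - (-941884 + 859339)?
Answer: 18327474370071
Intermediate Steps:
C = -1405158 (C = -1487703 - 1*(-82545) = -1487703 + 82545 = -1405158)
(4845547 + o)*(C + 3806905) = (4845547 + 2785346)*(-1405158 + 3806905) = 7630893*2401747 = 18327474370071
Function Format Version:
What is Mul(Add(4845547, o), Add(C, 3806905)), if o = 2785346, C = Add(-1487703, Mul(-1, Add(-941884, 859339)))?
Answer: 18327474370071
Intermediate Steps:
C = -1405158 (C = Add(-1487703, Mul(-1, -82545)) = Add(-1487703, 82545) = -1405158)
Mul(Add(4845547, o), Add(C, 3806905)) = Mul(Add(4845547, 2785346), Add(-1405158, 3806905)) = Mul(7630893, 2401747) = 18327474370071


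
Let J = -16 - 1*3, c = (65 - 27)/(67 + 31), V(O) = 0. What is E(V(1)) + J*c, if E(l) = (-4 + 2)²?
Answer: -165/49 ≈ -3.3673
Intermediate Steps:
E(l) = 4 (E(l) = (-2)² = 4)
c = 19/49 (c = 38/98 = 38*(1/98) = 19/49 ≈ 0.38775)
J = -19 (J = -16 - 3 = -19)
E(V(1)) + J*c = 4 - 19*19/49 = 4 - 361/49 = -165/49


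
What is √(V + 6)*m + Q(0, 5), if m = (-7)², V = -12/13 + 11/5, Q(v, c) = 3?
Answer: 3 + 49*√30745/65 ≈ 135.18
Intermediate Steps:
V = 83/65 (V = -12*1/13 + 11*(⅕) = -12/13 + 11/5 = 83/65 ≈ 1.2769)
m = 49
√(V + 6)*m + Q(0, 5) = √(83/65 + 6)*49 + 3 = √(473/65)*49 + 3 = (√30745/65)*49 + 3 = 49*√30745/65 + 3 = 3 + 49*√30745/65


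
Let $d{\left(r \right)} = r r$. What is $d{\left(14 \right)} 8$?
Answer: $1568$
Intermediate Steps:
$d{\left(r \right)} = r^{2}$
$d{\left(14 \right)} 8 = 14^{2} \cdot 8 = 196 \cdot 8 = 1568$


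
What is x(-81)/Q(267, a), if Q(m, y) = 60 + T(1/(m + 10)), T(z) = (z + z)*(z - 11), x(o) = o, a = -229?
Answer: -6215049/4597648 ≈ -1.3518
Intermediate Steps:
T(z) = 2*z*(-11 + z) (T(z) = (2*z)*(-11 + z) = 2*z*(-11 + z))
Q(m, y) = 60 + 2*(-11 + 1/(10 + m))/(10 + m) (Q(m, y) = 60 + 2*(-11 + 1/(m + 10))/(m + 10) = 60 + 2*(-11 + 1/(10 + m))/(10 + m))
x(-81)/Q(267, a) = -81*(10 + 267)²/(2*(-109 - 11*267 + 30*(10 + 267)²)) = -81*76729/(2*(-109 - 2937 + 30*277²)) = -81*76729/(2*(-109 - 2937 + 30*76729)) = -81*76729/(2*(-109 - 2937 + 2301870)) = -81/(2*(1/76729)*2298824) = -81/4597648/76729 = -81*76729/4597648 = -6215049/4597648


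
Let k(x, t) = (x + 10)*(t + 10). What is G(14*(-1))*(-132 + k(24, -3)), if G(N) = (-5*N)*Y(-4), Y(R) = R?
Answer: -29680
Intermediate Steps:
k(x, t) = (10 + t)*(10 + x) (k(x, t) = (10 + x)*(10 + t) = (10 + t)*(10 + x))
G(N) = 20*N (G(N) = -5*N*(-4) = 20*N)
G(14*(-1))*(-132 + k(24, -3)) = (20*(14*(-1)))*(-132 + (100 + 10*(-3) + 10*24 - 3*24)) = (20*(-14))*(-132 + (100 - 30 + 240 - 72)) = -280*(-132 + 238) = -280*106 = -29680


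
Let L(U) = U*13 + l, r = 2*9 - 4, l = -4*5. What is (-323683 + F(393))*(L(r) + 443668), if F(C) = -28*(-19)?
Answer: -143424108330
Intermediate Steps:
l = -20
F(C) = 532
r = 14 (r = 18 - 4 = 14)
L(U) = -20 + 13*U (L(U) = U*13 - 20 = 13*U - 20 = -20 + 13*U)
(-323683 + F(393))*(L(r) + 443668) = (-323683 + 532)*((-20 + 13*14) + 443668) = -323151*((-20 + 182) + 443668) = -323151*(162 + 443668) = -323151*443830 = -143424108330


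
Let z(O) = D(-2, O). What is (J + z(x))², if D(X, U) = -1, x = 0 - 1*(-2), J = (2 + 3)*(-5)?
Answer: 676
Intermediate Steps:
J = -25 (J = 5*(-5) = -25)
x = 2 (x = 0 + 2 = 2)
z(O) = -1
(J + z(x))² = (-25 - 1)² = (-26)² = 676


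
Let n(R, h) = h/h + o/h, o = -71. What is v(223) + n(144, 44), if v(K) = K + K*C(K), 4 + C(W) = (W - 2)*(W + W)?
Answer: 967100129/44 ≈ 2.1980e+7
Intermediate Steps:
C(W) = -4 + 2*W*(-2 + W) (C(W) = -4 + (W - 2)*(W + W) = -4 + (-2 + W)*(2*W) = -4 + 2*W*(-2 + W))
n(R, h) = 1 - 71/h (n(R, h) = h/h - 71/h = 1 - 71/h)
v(K) = K + K*(-4 - 4*K + 2*K²)
v(223) + n(144, 44) = 223*(-3 - 4*223 + 2*223²) + (-71 + 44)/44 = 223*(-3 - 892 + 2*49729) + (1/44)*(-27) = 223*(-3 - 892 + 99458) - 27/44 = 223*98563 - 27/44 = 21979549 - 27/44 = 967100129/44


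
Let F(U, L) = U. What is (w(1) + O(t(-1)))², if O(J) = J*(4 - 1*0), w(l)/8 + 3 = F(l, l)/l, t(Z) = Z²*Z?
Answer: 400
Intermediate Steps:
t(Z) = Z³
w(l) = -16 (w(l) = -24 + 8*(l/l) = -24 + 8*1 = -24 + 8 = -16)
O(J) = 4*J (O(J) = J*(4 + 0) = J*4 = 4*J)
(w(1) + O(t(-1)))² = (-16 + 4*(-1)³)² = (-16 + 4*(-1))² = (-16 - 4)² = (-20)² = 400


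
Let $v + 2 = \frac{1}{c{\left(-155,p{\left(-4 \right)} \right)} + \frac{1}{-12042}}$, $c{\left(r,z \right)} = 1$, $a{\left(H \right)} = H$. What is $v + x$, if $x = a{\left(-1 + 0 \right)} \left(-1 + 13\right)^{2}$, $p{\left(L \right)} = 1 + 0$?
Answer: $- \frac{1745944}{12041} \approx -145.0$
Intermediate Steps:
$p{\left(L \right)} = 1$
$x = -144$ ($x = \left(-1 + 0\right) \left(-1 + 13\right)^{2} = - 12^{2} = \left(-1\right) 144 = -144$)
$v = - \frac{12040}{12041}$ ($v = -2 + \frac{1}{1 + \frac{1}{-12042}} = -2 + \frac{1}{1 - \frac{1}{12042}} = -2 + \frac{1}{\frac{12041}{12042}} = -2 + \frac{12042}{12041} = - \frac{12040}{12041} \approx -0.99992$)
$v + x = - \frac{12040}{12041} - 144 = - \frac{1745944}{12041}$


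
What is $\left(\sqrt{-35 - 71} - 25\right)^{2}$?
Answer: $\left(25 - i \sqrt{106}\right)^{2} \approx 519.0 - 514.78 i$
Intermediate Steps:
$\left(\sqrt{-35 - 71} - 25\right)^{2} = \left(\sqrt{-106} - 25\right)^{2} = \left(i \sqrt{106} - 25\right)^{2} = \left(-25 + i \sqrt{106}\right)^{2}$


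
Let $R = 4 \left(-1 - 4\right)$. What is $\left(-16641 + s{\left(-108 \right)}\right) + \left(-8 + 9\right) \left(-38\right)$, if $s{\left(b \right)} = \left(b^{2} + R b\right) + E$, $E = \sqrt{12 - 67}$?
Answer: $-2855 + i \sqrt{55} \approx -2855.0 + 7.4162 i$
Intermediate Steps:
$R = -20$ ($R = 4 \left(-5\right) = -20$)
$E = i \sqrt{55}$ ($E = \sqrt{-55} = i \sqrt{55} \approx 7.4162 i$)
$s{\left(b \right)} = b^{2} - 20 b + i \sqrt{55}$ ($s{\left(b \right)} = \left(b^{2} - 20 b\right) + i \sqrt{55} = b^{2} - 20 b + i \sqrt{55}$)
$\left(-16641 + s{\left(-108 \right)}\right) + \left(-8 + 9\right) \left(-38\right) = \left(-16641 + \left(\left(-108\right)^{2} - -2160 + i \sqrt{55}\right)\right) + \left(-8 + 9\right) \left(-38\right) = \left(-16641 + \left(11664 + 2160 + i \sqrt{55}\right)\right) + 1 \left(-38\right) = \left(-16641 + \left(13824 + i \sqrt{55}\right)\right) - 38 = \left(-2817 + i \sqrt{55}\right) - 38 = -2855 + i \sqrt{55}$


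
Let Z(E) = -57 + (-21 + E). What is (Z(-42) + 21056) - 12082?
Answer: 8854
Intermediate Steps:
Z(E) = -78 + E
(Z(-42) + 21056) - 12082 = ((-78 - 42) + 21056) - 12082 = (-120 + 21056) - 12082 = 20936 - 12082 = 8854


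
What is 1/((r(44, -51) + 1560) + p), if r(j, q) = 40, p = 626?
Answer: 1/2226 ≈ 0.00044924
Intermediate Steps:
1/((r(44, -51) + 1560) + p) = 1/((40 + 1560) + 626) = 1/(1600 + 626) = 1/2226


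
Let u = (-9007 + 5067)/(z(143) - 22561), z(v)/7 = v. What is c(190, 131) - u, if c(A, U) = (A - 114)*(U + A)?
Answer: 26298691/1078 ≈ 24396.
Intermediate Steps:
c(A, U) = (-114 + A)*(A + U)
z(v) = 7*v
u = 197/1078 (u = (-9007 + 5067)/(7*143 - 22561) = -3940/(1001 - 22561) = -3940/(-21560) = -3940*(-1/21560) = 197/1078 ≈ 0.18275)
c(190, 131) - u = (190**2 - 114*190 - 114*131 + 190*131) - 1*197/1078 = (36100 - 21660 - 14934 + 24890) - 197/1078 = 24396 - 197/1078 = 26298691/1078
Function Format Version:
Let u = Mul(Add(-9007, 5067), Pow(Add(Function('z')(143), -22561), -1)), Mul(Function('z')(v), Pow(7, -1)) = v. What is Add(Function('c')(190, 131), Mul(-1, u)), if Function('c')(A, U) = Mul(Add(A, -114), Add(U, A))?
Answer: Rational(26298691, 1078) ≈ 24396.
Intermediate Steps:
Function('c')(A, U) = Mul(Add(-114, A), Add(A, U))
Function('z')(v) = Mul(7, v)
u = Rational(197, 1078) (u = Mul(Add(-9007, 5067), Pow(Add(Mul(7, 143), -22561), -1)) = Mul(-3940, Pow(Add(1001, -22561), -1)) = Mul(-3940, Pow(-21560, -1)) = Mul(-3940, Rational(-1, 21560)) = Rational(197, 1078) ≈ 0.18275)
Add(Function('c')(190, 131), Mul(-1, u)) = Add(Add(Pow(190, 2), Mul(-114, 190), Mul(-114, 131), Mul(190, 131)), Mul(-1, Rational(197, 1078))) = Add(Add(36100, -21660, -14934, 24890), Rational(-197, 1078)) = Add(24396, Rational(-197, 1078)) = Rational(26298691, 1078)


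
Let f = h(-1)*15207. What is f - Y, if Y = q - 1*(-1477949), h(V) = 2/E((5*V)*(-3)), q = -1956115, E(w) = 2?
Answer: 493373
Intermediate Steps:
h(V) = 1 (h(V) = 2/2 = 2*(½) = 1)
Y = -478166 (Y = -1956115 - 1*(-1477949) = -1956115 + 1477949 = -478166)
f = 15207 (f = 1*15207 = 15207)
f - Y = 15207 - 1*(-478166) = 15207 + 478166 = 493373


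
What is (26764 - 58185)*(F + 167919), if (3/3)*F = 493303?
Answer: -20776256462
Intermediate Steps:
F = 493303
(26764 - 58185)*(F + 167919) = (26764 - 58185)*(493303 + 167919) = -31421*661222 = -20776256462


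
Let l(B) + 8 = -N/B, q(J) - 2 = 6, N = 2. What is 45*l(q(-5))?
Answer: -1485/4 ≈ -371.25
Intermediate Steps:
q(J) = 8 (q(J) = 2 + 6 = 8)
l(B) = -8 - 2/B
45*l(q(-5)) = 45*(-8 - 2/8) = 45*(-8 - 2*⅛) = 45*(-8 - ¼) = 45*(-33/4) = -1485/4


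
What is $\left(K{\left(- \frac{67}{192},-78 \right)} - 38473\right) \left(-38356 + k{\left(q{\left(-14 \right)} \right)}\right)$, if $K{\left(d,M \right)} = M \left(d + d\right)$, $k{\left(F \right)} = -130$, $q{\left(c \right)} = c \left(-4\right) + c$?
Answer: $\frac{11828614371}{8} \approx 1.4786 \cdot 10^{9}$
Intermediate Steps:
$q{\left(c \right)} = - 3 c$ ($q{\left(c \right)} = - 4 c + c = - 3 c$)
$K{\left(d,M \right)} = 2 M d$ ($K{\left(d,M \right)} = M 2 d = 2 M d$)
$\left(K{\left(- \frac{67}{192},-78 \right)} - 38473\right) \left(-38356 + k{\left(q{\left(-14 \right)} \right)}\right) = \left(2 \left(-78\right) \left(- \frac{67}{192}\right) - 38473\right) \left(-38356 - 130\right) = \left(2 \left(-78\right) \left(\left(-67\right) \frac{1}{192}\right) - 38473\right) \left(-38486\right) = \left(2 \left(-78\right) \left(- \frac{67}{192}\right) - 38473\right) \left(-38486\right) = \left(\frac{871}{16} - 38473\right) \left(-38486\right) = \left(- \frac{614697}{16}\right) \left(-38486\right) = \frac{11828614371}{8}$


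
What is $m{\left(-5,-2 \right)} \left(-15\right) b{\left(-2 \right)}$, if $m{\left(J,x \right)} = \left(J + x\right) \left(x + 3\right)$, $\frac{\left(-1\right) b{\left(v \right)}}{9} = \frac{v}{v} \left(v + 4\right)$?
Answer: $-1890$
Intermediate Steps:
$b{\left(v \right)} = -36 - 9 v$ ($b{\left(v \right)} = - 9 \frac{v}{v} \left(v + 4\right) = - 9 \cdot 1 \left(4 + v\right) = - 9 \left(4 + v\right) = -36 - 9 v$)
$m{\left(J,x \right)} = \left(3 + x\right) \left(J + x\right)$ ($m{\left(J,x \right)} = \left(J + x\right) \left(3 + x\right) = \left(3 + x\right) \left(J + x\right)$)
$m{\left(-5,-2 \right)} \left(-15\right) b{\left(-2 \right)} = \left(\left(-2\right)^{2} + 3 \left(-5\right) + 3 \left(-2\right) - -10\right) \left(-15\right) \left(-36 - -18\right) = \left(4 - 15 - 6 + 10\right) \left(-15\right) \left(-36 + 18\right) = \left(-7\right) \left(-15\right) \left(-18\right) = 105 \left(-18\right) = -1890$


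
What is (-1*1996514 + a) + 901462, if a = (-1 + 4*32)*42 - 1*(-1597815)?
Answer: 508097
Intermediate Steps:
a = 1603149 (a = (-1 + 128)*42 + 1597815 = 127*42 + 1597815 = 5334 + 1597815 = 1603149)
(-1*1996514 + a) + 901462 = (-1*1996514 + 1603149) + 901462 = (-1996514 + 1603149) + 901462 = -393365 + 901462 = 508097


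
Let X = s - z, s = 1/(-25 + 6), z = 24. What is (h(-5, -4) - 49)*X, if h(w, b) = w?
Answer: 24678/19 ≈ 1298.8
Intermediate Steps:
s = -1/19 (s = 1/(-19) = -1/19 ≈ -0.052632)
X = -457/19 (X = -1/19 - 1*24 = -1/19 - 24 = -457/19 ≈ -24.053)
(h(-5, -4) - 49)*X = (-5 - 49)*(-457/19) = -54*(-457/19) = 24678/19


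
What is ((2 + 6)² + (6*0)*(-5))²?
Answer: 4096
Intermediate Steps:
((2 + 6)² + (6*0)*(-5))² = (8² + 0*(-5))² = (64 + 0)² = 64² = 4096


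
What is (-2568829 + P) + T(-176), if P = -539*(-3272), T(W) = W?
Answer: -805397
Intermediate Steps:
P = 1763608
(-2568829 + P) + T(-176) = (-2568829 + 1763608) - 176 = -805221 - 176 = -805397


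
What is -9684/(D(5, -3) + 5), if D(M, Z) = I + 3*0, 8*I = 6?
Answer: -38736/23 ≈ -1684.2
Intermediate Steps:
I = ¾ (I = (⅛)*6 = ¾ ≈ 0.75000)
D(M, Z) = ¾ (D(M, Z) = ¾ + 3*0 = ¾ + 0 = ¾)
-9684/(D(5, -3) + 5) = -9684/(¾ + 5) = -9684/23/4 = -9684*4/23 = -38736/23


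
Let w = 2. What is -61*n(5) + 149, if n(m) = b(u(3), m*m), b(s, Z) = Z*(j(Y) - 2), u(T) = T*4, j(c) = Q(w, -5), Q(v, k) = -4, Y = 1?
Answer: 9299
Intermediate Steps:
j(c) = -4
u(T) = 4*T
b(s, Z) = -6*Z (b(s, Z) = Z*(-4 - 2) = Z*(-6) = -6*Z)
n(m) = -6*m² (n(m) = -6*m*m = -6*m²)
-61*n(5) + 149 = -(-366)*5² + 149 = -(-366)*25 + 149 = -61*(-150) + 149 = 9150 + 149 = 9299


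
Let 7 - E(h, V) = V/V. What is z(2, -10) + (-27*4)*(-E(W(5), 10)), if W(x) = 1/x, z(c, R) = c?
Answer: 650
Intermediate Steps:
W(x) = 1/x
E(h, V) = 6 (E(h, V) = 7 - V/V = 7 - 1*1 = 7 - 1 = 6)
z(2, -10) + (-27*4)*(-E(W(5), 10)) = 2 + (-27*4)*(-1*6) = 2 - 108*(-6) = 2 + 648 = 650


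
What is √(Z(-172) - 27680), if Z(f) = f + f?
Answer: 2*I*√7006 ≈ 167.4*I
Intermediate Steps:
Z(f) = 2*f
√(Z(-172) - 27680) = √(2*(-172) - 27680) = √(-344 - 27680) = √(-28024) = 2*I*√7006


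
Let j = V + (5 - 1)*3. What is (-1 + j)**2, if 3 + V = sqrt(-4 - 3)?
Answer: (8 + I*sqrt(7))**2 ≈ 57.0 + 42.332*I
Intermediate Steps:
V = -3 + I*sqrt(7) (V = -3 + sqrt(-4 - 3) = -3 + sqrt(-7) = -3 + I*sqrt(7) ≈ -3.0 + 2.6458*I)
j = 9 + I*sqrt(7) (j = (-3 + I*sqrt(7)) + (5 - 1)*3 = (-3 + I*sqrt(7)) + 4*3 = (-3 + I*sqrt(7)) + 12 = 9 + I*sqrt(7) ≈ 9.0 + 2.6458*I)
(-1 + j)**2 = (-1 + (9 + I*sqrt(7)))**2 = (8 + I*sqrt(7))**2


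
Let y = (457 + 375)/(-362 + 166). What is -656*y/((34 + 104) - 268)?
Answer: -5248/245 ≈ -21.420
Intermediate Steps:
y = -208/49 (y = 832/(-196) = 832*(-1/196) = -208/49 ≈ -4.2449)
-656*y/((34 + 104) - 268) = -656*(-208/(49*((34 + 104) - 268))) = -656*(-208/(49*(138 - 268))) = -656/((-130*(-49/208))) = -656/245/8 = -656*8/245 = -5248/245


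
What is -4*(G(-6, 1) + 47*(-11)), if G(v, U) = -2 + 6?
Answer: 2052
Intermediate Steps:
G(v, U) = 4
-4*(G(-6, 1) + 47*(-11)) = -4*(4 + 47*(-11)) = -4*(4 - 517) = -4*(-513) = 2052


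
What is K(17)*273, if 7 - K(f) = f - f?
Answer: 1911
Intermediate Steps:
K(f) = 7 (K(f) = 7 - (f - f) = 7 - 1*0 = 7 + 0 = 7)
K(17)*273 = 7*273 = 1911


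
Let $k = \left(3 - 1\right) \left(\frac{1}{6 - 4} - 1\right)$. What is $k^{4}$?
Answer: $1$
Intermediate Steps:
$k = -1$ ($k = 2 \left(\frac{1}{2} - 1\right) = 2 \left(- \frac{1}{2}\right) = -1$)
$k^{4} = \left(-1\right)^{4} = 1$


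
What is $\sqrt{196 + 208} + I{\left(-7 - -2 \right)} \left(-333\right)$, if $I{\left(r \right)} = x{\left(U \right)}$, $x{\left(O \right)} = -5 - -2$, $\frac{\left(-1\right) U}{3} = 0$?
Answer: $999 + 2 \sqrt{101} \approx 1019.1$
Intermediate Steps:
$U = 0$ ($U = \left(-3\right) 0 = 0$)
$x{\left(O \right)} = -3$ ($x{\left(O \right)} = -5 + 2 = -3$)
$I{\left(r \right)} = -3$
$\sqrt{196 + 208} + I{\left(-7 - -2 \right)} \left(-333\right) = \sqrt{196 + 208} - -999 = \sqrt{404} + 999 = 2 \sqrt{101} + 999 = 999 + 2 \sqrt{101}$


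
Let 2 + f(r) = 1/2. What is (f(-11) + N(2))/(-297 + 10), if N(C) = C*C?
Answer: -5/574 ≈ -0.0087108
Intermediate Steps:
N(C) = C²
f(r) = -3/2 (f(r) = -2 + 1/2 = -2 + ½ = -3/2)
(f(-11) + N(2))/(-297 + 10) = (-3/2 + 2²)/(-297 + 10) = (-3/2 + 4)/(-287) = (5/2)*(-1/287) = -5/574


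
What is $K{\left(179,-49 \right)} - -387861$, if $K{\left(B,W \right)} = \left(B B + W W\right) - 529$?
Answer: $421774$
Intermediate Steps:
$K{\left(B,W \right)} = -529 + B^{2} + W^{2}$ ($K{\left(B,W \right)} = \left(B^{2} + W^{2}\right) - 529 = -529 + B^{2} + W^{2}$)
$K{\left(179,-49 \right)} - -387861 = \left(-529 + 179^{2} + \left(-49\right)^{2}\right) - -387861 = \left(-529 + 32041 + 2401\right) + 387861 = 33913 + 387861 = 421774$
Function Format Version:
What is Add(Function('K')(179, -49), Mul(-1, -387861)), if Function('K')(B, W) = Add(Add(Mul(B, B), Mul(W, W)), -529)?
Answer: 421774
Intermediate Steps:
Function('K')(B, W) = Add(-529, Pow(B, 2), Pow(W, 2)) (Function('K')(B, W) = Add(Add(Pow(B, 2), Pow(W, 2)), -529) = Add(-529, Pow(B, 2), Pow(W, 2)))
Add(Function('K')(179, -49), Mul(-1, -387861)) = Add(Add(-529, Pow(179, 2), Pow(-49, 2)), Mul(-1, -387861)) = Add(Add(-529, 32041, 2401), 387861) = Add(33913, 387861) = 421774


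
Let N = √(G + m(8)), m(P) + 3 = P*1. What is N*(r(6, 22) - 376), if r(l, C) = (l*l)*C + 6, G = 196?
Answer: 422*√201 ≈ 5982.9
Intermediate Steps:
m(P) = -3 + P (m(P) = -3 + P*1 = -3 + P)
r(l, C) = 6 + C*l² (r(l, C) = l²*C + 6 = C*l² + 6 = 6 + C*l²)
N = √201 (N = √(196 + (-3 + 8)) = √(196 + 5) = √201 ≈ 14.177)
N*(r(6, 22) - 376) = √201*((6 + 22*6²) - 376) = √201*((6 + 22*36) - 376) = √201*((6 + 792) - 376) = √201*(798 - 376) = √201*422 = 422*√201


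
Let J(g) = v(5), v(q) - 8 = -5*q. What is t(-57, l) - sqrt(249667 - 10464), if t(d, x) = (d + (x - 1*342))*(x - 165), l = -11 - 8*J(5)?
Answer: 10960 - sqrt(239203) ≈ 10471.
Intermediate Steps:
v(q) = 8 - 5*q
J(g) = -17 (J(g) = 8 - 5*5 = 8 - 25 = -17)
l = 125 (l = -11 - 8*(-17) = -11 + 136 = 125)
t(d, x) = (-165 + x)*(-342 + d + x) (t(d, x) = (d + (x - 342))*(-165 + x) = (d + (-342 + x))*(-165 + x) = (-342 + d + x)*(-165 + x) = (-165 + x)*(-342 + d + x))
t(-57, l) - sqrt(249667 - 10464) = (56430 + 125**2 - 507*125 - 165*(-57) - 57*125) - sqrt(249667 - 10464) = (56430 + 15625 - 63375 + 9405 - 7125) - sqrt(239203) = 10960 - sqrt(239203)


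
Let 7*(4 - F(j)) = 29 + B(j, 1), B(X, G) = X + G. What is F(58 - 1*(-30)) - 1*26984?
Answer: -188978/7 ≈ -26997.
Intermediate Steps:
B(X, G) = G + X
F(j) = -2/7 - j/7 (F(j) = 4 - (29 + (1 + j))/7 = 4 - (30 + j)/7 = 4 + (-30/7 - j/7) = -2/7 - j/7)
F(58 - 1*(-30)) - 1*26984 = (-2/7 - (58 - 1*(-30))/7) - 1*26984 = (-2/7 - (58 + 30)/7) - 26984 = (-2/7 - ⅐*88) - 26984 = (-2/7 - 88/7) - 26984 = -90/7 - 26984 = -188978/7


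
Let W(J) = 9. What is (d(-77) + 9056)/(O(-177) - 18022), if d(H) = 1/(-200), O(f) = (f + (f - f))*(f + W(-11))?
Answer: 1811199/2342800 ≈ 0.77309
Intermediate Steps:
O(f) = f*(9 + f) (O(f) = (f + (f - f))*(f + 9) = (f + 0)*(9 + f) = f*(9 + f))
d(H) = -1/200
(d(-77) + 9056)/(O(-177) - 18022) = (-1/200 + 9056)/(-177*(9 - 177) - 18022) = 1811199/(200*(-177*(-168) - 18022)) = 1811199/(200*(29736 - 18022)) = (1811199/200)/11714 = (1811199/200)*(1/11714) = 1811199/2342800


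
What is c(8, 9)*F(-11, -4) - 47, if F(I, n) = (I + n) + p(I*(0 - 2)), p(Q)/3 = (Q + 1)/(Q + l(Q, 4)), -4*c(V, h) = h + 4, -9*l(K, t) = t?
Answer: -6715/776 ≈ -8.6534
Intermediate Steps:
l(K, t) = -t/9
c(V, h) = -1 - h/4 (c(V, h) = -(h + 4)/4 = -(4 + h)/4 = -1 - h/4)
p(Q) = 3*(1 + Q)/(-4/9 + Q) (p(Q) = 3*((Q + 1)/(Q - 1/9*4)) = 3*((1 + Q)/(Q - 4/9)) = 3*((1 + Q)/(-4/9 + Q)) = 3*(1 + Q)/(-4/9 + Q))
F(I, n) = I + n + 27*(1 - 2*I)/(-4 - 18*I) (F(I, n) = (I + n) + 27*(1 + I*(0 - 2))/(-4 + 9*(I*(0 - 2))) = (I + n) + 27*(1 + I*(-2))/(-4 + 9*(I*(-2))) = (I + n) + 27*(1 - 2*I)/(-4 + 9*(-2*I)) = (I + n) + 27*(1 - 2*I)/(-4 - 18*I) = I + n + 27*(1 - 2*I)/(-4 - 18*I))
c(8, 9)*F(-11, -4) - 47 = (-1 - 1/4*9)*((-27 + 54*(-11) + 2*(2 + 9*(-11))*(-11 - 4))/(2*(2 + 9*(-11)))) - 47 = (-1 - 9/4)*((-27 - 594 + 2*(2 - 99)*(-15))/(2*(2 - 99))) - 47 = -13*(-27 - 594 + 2*(-97)*(-15))/(8*(-97)) - 47 = -13*(-1)*(-27 - 594 + 2910)/(8*97) - 47 = -13*(-1)*2289/(8*97) - 47 = -13/4*(-2289/194) - 47 = 29757/776 - 47 = -6715/776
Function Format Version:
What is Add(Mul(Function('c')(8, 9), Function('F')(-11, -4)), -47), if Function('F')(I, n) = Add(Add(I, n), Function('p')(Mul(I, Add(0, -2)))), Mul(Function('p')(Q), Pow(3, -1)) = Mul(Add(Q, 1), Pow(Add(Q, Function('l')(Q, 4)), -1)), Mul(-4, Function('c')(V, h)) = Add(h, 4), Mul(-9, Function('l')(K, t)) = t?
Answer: Rational(-6715, 776) ≈ -8.6534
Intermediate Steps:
Function('l')(K, t) = Mul(Rational(-1, 9), t)
Function('c')(V, h) = Add(-1, Mul(Rational(-1, 4), h)) (Function('c')(V, h) = Mul(Rational(-1, 4), Add(h, 4)) = Mul(Rational(-1, 4), Add(4, h)) = Add(-1, Mul(Rational(-1, 4), h)))
Function('p')(Q) = Mul(3, Pow(Add(Rational(-4, 9), Q), -1), Add(1, Q)) (Function('p')(Q) = Mul(3, Mul(Add(Q, 1), Pow(Add(Q, Mul(Rational(-1, 9), 4)), -1))) = Mul(3, Mul(Add(1, Q), Pow(Add(Q, Rational(-4, 9)), -1))) = Mul(3, Mul(Add(1, Q), Pow(Add(Rational(-4, 9), Q), -1))) = Mul(3, Mul(Pow(Add(Rational(-4, 9), Q), -1), Add(1, Q))) = Mul(3, Pow(Add(Rational(-4, 9), Q), -1), Add(1, Q)))
Function('F')(I, n) = Add(I, n, Mul(27, Pow(Add(-4, Mul(-18, I)), -1), Add(1, Mul(-2, I)))) (Function('F')(I, n) = Add(Add(I, n), Mul(27, Pow(Add(-4, Mul(9, Mul(I, Add(0, -2)))), -1), Add(1, Mul(I, Add(0, -2))))) = Add(Add(I, n), Mul(27, Pow(Add(-4, Mul(9, Mul(I, -2))), -1), Add(1, Mul(I, -2)))) = Add(Add(I, n), Mul(27, Pow(Add(-4, Mul(9, Mul(-2, I))), -1), Add(1, Mul(-2, I)))) = Add(Add(I, n), Mul(27, Pow(Add(-4, Mul(-18, I)), -1), Add(1, Mul(-2, I)))) = Add(I, n, Mul(27, Pow(Add(-4, Mul(-18, I)), -1), Add(1, Mul(-2, I)))))
Add(Mul(Function('c')(8, 9), Function('F')(-11, -4)), -47) = Add(Mul(Add(-1, Mul(Rational(-1, 4), 9)), Mul(Rational(1, 2), Pow(Add(2, Mul(9, -11)), -1), Add(-27, Mul(54, -11), Mul(2, Add(2, Mul(9, -11)), Add(-11, -4))))), -47) = Add(Mul(Add(-1, Rational(-9, 4)), Mul(Rational(1, 2), Pow(Add(2, -99), -1), Add(-27, -594, Mul(2, Add(2, -99), -15)))), -47) = Add(Mul(Rational(-13, 4), Mul(Rational(1, 2), Pow(-97, -1), Add(-27, -594, Mul(2, -97, -15)))), -47) = Add(Mul(Rational(-13, 4), Mul(Rational(1, 2), Rational(-1, 97), Add(-27, -594, 2910))), -47) = Add(Mul(Rational(-13, 4), Mul(Rational(1, 2), Rational(-1, 97), 2289)), -47) = Add(Mul(Rational(-13, 4), Rational(-2289, 194)), -47) = Add(Rational(29757, 776), -47) = Rational(-6715, 776)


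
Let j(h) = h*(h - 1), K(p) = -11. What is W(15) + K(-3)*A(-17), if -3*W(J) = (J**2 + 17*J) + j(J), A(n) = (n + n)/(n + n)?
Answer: -241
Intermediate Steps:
A(n) = 1 (A(n) = (2*n)/((2*n)) = (2*n)*(1/(2*n)) = 1)
j(h) = h*(-1 + h)
W(J) = -17*J/3 - J**2/3 - J*(-1 + J)/3 (W(J) = -((J**2 + 17*J) + J*(-1 + J))/3 = -(J**2 + 17*J + J*(-1 + J))/3 = -17*J/3 - J**2/3 - J*(-1 + J)/3)
W(15) + K(-3)*A(-17) = (2/3)*15*(-8 - 1*15) - 11*1 = (2/3)*15*(-8 - 15) - 11 = (2/3)*15*(-23) - 11 = -230 - 11 = -241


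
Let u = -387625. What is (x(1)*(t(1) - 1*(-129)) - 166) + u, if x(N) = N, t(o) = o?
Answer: -387661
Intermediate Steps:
(x(1)*(t(1) - 1*(-129)) - 166) + u = (1*(1 - 1*(-129)) - 166) - 387625 = (1*(1 + 129) - 166) - 387625 = (1*130 - 166) - 387625 = (130 - 166) - 387625 = -36 - 387625 = -387661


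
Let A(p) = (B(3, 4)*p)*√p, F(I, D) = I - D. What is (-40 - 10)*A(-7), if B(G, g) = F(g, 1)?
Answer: 1050*I*√7 ≈ 2778.0*I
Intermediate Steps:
B(G, g) = -1 + g (B(G, g) = g - 1*1 = g - 1 = -1 + g)
A(p) = 3*p^(3/2) (A(p) = ((-1 + 4)*p)*√p = (3*p)*√p = 3*p^(3/2))
(-40 - 10)*A(-7) = (-40 - 10)*(3*(-7)^(3/2)) = -150*(-7*I*√7) = -(-1050)*I*√7 = 1050*I*√7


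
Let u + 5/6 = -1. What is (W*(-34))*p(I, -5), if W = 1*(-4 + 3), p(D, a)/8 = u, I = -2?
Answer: -1496/3 ≈ -498.67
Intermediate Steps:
u = -11/6 (u = -⅚ - 1 = -11/6 ≈ -1.8333)
p(D, a) = -44/3 (p(D, a) = 8*(-11/6) = -44/3)
W = -1 (W = 1*(-1) = -1)
(W*(-34))*p(I, -5) = -1*(-34)*(-44/3) = 34*(-44/3) = -1496/3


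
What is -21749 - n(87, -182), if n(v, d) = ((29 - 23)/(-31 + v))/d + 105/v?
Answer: -3214332489/147784 ≈ -21750.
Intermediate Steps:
n(v, d) = 105/v + 6/(d*(-31 + v)) (n(v, d) = (6/(-31 + v))/d + 105/v = 6/(d*(-31 + v)) + 105/v = 105/v + 6/(d*(-31 + v)))
-21749 - n(87, -182) = -21749 - 3*(-1085*(-182) + 2*87 + 35*(-182)*87)/((-182)*87*(-31 + 87)) = -21749 - 3*(-1)*(197470 + 174 - 554190)/(182*87*56) = -21749 - 3*(-1)*(-356546)/(182*87*56) = -21749 - 1*178273/147784 = -21749 - 178273/147784 = -3214332489/147784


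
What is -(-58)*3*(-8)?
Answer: -1392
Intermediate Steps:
-(-58)*3*(-8) = -(-58)*(-24) = -58*24 = -1392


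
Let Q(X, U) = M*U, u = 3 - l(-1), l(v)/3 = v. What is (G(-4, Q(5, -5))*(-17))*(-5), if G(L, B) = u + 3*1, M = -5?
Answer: 765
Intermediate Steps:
l(v) = 3*v
u = 6 (u = 3 - 3*(-1) = 3 - 1*(-3) = 3 + 3 = 6)
Q(X, U) = -5*U
G(L, B) = 9 (G(L, B) = 6 + 3*1 = 6 + 3 = 9)
(G(-4, Q(5, -5))*(-17))*(-5) = (9*(-17))*(-5) = -153*(-5) = 765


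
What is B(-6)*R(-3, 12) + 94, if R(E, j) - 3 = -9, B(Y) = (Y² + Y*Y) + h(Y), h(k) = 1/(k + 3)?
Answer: -336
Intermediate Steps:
h(k) = 1/(3 + k)
B(Y) = 1/(3 + Y) + 2*Y² (B(Y) = (Y² + Y*Y) + 1/(3 + Y) = (Y² + Y²) + 1/(3 + Y) = 2*Y² + 1/(3 + Y) = 1/(3 + Y) + 2*Y²)
R(E, j) = -6 (R(E, j) = 3 - 9 = -6)
B(-6)*R(-3, 12) + 94 = ((1 + 2*(-6)²*(3 - 6))/(3 - 6))*(-6) + 94 = ((1 + 2*36*(-3))/(-3))*(-6) + 94 = -(1 - 216)/3*(-6) + 94 = -⅓*(-215)*(-6) + 94 = (215/3)*(-6) + 94 = -430 + 94 = -336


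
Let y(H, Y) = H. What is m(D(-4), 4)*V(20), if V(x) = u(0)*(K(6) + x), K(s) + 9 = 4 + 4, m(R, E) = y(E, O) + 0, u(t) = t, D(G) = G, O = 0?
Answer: 0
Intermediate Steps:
m(R, E) = E (m(R, E) = E + 0 = E)
K(s) = -1 (K(s) = -9 + (4 + 4) = -9 + 8 = -1)
V(x) = 0 (V(x) = 0*(-1 + x) = 0)
m(D(-4), 4)*V(20) = 4*0 = 0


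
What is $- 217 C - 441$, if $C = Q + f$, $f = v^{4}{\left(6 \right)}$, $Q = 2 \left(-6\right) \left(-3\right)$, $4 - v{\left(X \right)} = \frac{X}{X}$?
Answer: $-25830$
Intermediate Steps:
$v{\left(X \right)} = 3$ ($v{\left(X \right)} = 4 - \frac{X}{X} = 4 - 1 = 3$)
$Q = 36$ ($Q = \left(-12\right) \left(-3\right) = 36$)
$f = 81$ ($f = 3^{4} = 81$)
$C = 117$ ($C = 36 + 81 = 117$)
$- 217 C - 441 = \left(-217\right) 117 - 441 = -25389 - 441 = -25830$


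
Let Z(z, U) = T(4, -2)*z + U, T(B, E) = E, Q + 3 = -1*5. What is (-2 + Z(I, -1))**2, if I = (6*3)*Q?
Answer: 81225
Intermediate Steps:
Q = -8 (Q = -3 - 1*5 = -3 - 5 = -8)
I = -144 (I = (6*3)*(-8) = 18*(-8) = -144)
Z(z, U) = U - 2*z (Z(z, U) = -2*z + U = U - 2*z)
(-2 + Z(I, -1))**2 = (-2 + (-1 - 2*(-144)))**2 = (-2 + (-1 + 288))**2 = (-2 + 287)**2 = 285**2 = 81225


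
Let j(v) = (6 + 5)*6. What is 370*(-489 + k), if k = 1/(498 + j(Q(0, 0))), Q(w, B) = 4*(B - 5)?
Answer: -51022075/282 ≈ -1.8093e+5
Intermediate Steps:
Q(w, B) = -20 + 4*B (Q(w, B) = 4*(-5 + B) = -20 + 4*B)
j(v) = 66 (j(v) = 11*6 = 66)
k = 1/564 (k = 1/(498 + 66) = 1/564 ≈ 0.0017731)
370*(-489 + k) = 370*(-489 + 1/564) = 370*(-275795/564) = -51022075/282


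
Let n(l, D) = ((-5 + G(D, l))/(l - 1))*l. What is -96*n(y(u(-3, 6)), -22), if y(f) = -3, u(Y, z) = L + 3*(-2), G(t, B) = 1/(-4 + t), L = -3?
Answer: 4716/13 ≈ 362.77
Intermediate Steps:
u(Y, z) = -9 (u(Y, z) = -3 + 3*(-2) = -3 - 6 = -9)
n(l, D) = l*(-5 + 1/(-4 + D))/(-1 + l) (n(l, D) = ((-5 + 1/(-4 + D))/(l - 1))*l = ((-5 + 1/(-4 + D))/(-1 + l))*l = l*(-5 + 1/(-4 + D))/(-1 + l))
-96*n(y(u(-3, 6)), -22) = -(-96)*(-3)*(-21 + 5*(-22))/((-1 - 3)*(-4 - 22)) = -(-96)*(-3)*(-21 - 110)/((-4)*(-26)) = -(-96)*(-3)*(-1)*(-1)*(-131)/(4*26) = -96*(-393/104) = 4716/13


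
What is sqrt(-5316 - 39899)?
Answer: I*sqrt(45215) ≈ 212.64*I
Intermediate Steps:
sqrt(-5316 - 39899) = sqrt(-45215) = I*sqrt(45215)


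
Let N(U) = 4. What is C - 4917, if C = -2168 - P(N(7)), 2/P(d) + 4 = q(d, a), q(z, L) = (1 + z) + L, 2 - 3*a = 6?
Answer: -7079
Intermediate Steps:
a = -4/3 (a = ⅔ - ⅓*6 = ⅔ - 2 = -4/3 ≈ -1.3333)
q(z, L) = 1 + L + z
P(d) = 2/(-13/3 + d) (P(d) = 2/(-4 + (1 - 4/3 + d)) = 2/(-4 + (-⅓ + d)) = 2/(-13/3 + d))
C = -2162 (C = -2168 - 6/(-13 + 3*4) = -2168 - 6/(-13 + 12) = -2168 - 6/(-1) = -2168 - 6*(-1) = -2168 - 1*(-6) = -2168 + 6 = -2162)
C - 4917 = -2162 - 4917 = -7079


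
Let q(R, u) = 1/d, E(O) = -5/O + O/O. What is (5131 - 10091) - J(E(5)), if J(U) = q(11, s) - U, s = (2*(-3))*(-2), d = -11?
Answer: -54559/11 ≈ -4959.9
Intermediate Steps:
s = 12 (s = -6*(-2) = 12)
E(O) = 1 - 5/O (E(O) = -5/O + 1 = 1 - 5/O)
q(R, u) = -1/11 (q(R, u) = 1/(-11) = -1/11)
J(U) = -1/11 - U
(5131 - 10091) - J(E(5)) = (5131 - 10091) - (-1/11 - (-5 + 5)/5) = -4960 - (-1/11 - 0/5) = -4960 - (-1/11 - 1*0) = -4960 - (-1/11 + 0) = -4960 - 1*(-1/11) = -4960 + 1/11 = -54559/11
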